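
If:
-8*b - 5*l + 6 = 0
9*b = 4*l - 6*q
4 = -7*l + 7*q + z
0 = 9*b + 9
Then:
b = -1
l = 14/5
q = 101/30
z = 1/30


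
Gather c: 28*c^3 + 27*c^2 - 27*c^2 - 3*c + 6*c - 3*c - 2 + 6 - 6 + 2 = 28*c^3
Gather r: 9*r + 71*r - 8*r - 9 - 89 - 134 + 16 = 72*r - 216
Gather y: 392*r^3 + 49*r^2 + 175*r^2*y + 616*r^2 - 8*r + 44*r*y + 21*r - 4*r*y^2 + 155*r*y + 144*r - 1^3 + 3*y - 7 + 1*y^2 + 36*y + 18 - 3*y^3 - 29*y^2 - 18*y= 392*r^3 + 665*r^2 + 157*r - 3*y^3 + y^2*(-4*r - 28) + y*(175*r^2 + 199*r + 21) + 10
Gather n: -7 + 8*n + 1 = 8*n - 6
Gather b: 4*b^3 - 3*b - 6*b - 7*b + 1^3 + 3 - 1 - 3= 4*b^3 - 16*b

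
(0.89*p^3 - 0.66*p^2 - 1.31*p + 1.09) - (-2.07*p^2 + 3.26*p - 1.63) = 0.89*p^3 + 1.41*p^2 - 4.57*p + 2.72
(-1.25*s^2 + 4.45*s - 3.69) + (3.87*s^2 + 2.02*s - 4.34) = 2.62*s^2 + 6.47*s - 8.03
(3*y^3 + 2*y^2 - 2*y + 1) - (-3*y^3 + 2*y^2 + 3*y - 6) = 6*y^3 - 5*y + 7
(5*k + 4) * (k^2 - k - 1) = 5*k^3 - k^2 - 9*k - 4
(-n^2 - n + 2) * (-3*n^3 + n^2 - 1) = 3*n^5 + 2*n^4 - 7*n^3 + 3*n^2 + n - 2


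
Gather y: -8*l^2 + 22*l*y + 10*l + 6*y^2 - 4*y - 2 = -8*l^2 + 10*l + 6*y^2 + y*(22*l - 4) - 2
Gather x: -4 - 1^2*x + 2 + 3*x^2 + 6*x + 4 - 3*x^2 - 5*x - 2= 0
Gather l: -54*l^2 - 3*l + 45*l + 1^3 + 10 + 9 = -54*l^2 + 42*l + 20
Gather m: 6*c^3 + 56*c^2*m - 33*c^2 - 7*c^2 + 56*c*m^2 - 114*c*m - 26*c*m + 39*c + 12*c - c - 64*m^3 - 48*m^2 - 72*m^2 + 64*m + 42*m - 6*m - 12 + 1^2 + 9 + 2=6*c^3 - 40*c^2 + 50*c - 64*m^3 + m^2*(56*c - 120) + m*(56*c^2 - 140*c + 100)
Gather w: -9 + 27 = 18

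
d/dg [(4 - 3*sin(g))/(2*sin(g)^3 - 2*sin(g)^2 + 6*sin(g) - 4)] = (6*sin(g)^3 - 15*sin(g)^2 + 8*sin(g) - 6)*cos(g)/(2*(sin(g)^3 - sin(g)^2 + 3*sin(g) - 2)^2)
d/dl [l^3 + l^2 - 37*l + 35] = 3*l^2 + 2*l - 37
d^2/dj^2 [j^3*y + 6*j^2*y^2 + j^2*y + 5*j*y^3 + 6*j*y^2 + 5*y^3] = 2*y*(3*j + 6*y + 1)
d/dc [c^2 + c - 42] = 2*c + 1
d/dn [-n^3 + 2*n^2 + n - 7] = -3*n^2 + 4*n + 1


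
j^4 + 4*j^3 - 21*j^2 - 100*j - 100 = (j - 5)*(j + 2)^2*(j + 5)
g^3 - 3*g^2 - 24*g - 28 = (g - 7)*(g + 2)^2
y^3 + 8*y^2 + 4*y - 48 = (y - 2)*(y + 4)*(y + 6)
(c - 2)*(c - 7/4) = c^2 - 15*c/4 + 7/2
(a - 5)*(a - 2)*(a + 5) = a^3 - 2*a^2 - 25*a + 50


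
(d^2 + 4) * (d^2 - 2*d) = d^4 - 2*d^3 + 4*d^2 - 8*d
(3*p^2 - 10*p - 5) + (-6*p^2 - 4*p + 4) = -3*p^2 - 14*p - 1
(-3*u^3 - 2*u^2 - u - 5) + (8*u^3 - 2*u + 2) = 5*u^3 - 2*u^2 - 3*u - 3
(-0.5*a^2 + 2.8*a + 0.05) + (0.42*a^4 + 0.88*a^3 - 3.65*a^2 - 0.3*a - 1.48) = 0.42*a^4 + 0.88*a^3 - 4.15*a^2 + 2.5*a - 1.43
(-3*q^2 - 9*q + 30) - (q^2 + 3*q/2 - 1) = -4*q^2 - 21*q/2 + 31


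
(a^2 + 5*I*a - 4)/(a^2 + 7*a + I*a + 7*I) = (a + 4*I)/(a + 7)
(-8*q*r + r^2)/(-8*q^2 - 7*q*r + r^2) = r/(q + r)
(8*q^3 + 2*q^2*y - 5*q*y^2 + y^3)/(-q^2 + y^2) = (8*q^2 - 6*q*y + y^2)/(-q + y)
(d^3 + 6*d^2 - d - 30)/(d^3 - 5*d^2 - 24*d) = (d^2 + 3*d - 10)/(d*(d - 8))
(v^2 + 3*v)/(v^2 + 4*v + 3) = v/(v + 1)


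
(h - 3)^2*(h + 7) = h^3 + h^2 - 33*h + 63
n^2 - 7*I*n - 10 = (n - 5*I)*(n - 2*I)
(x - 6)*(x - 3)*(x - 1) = x^3 - 10*x^2 + 27*x - 18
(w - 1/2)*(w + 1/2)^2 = w^3 + w^2/2 - w/4 - 1/8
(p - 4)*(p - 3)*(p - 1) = p^3 - 8*p^2 + 19*p - 12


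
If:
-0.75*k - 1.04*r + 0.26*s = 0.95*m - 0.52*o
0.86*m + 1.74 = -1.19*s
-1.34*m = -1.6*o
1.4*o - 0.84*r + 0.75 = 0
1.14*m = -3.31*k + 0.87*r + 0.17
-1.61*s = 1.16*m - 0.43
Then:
No Solution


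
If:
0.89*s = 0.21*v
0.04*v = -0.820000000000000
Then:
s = -4.84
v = -20.50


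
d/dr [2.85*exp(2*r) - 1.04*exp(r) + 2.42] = (5.7*exp(r) - 1.04)*exp(r)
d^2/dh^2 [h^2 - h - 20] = 2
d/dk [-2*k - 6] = -2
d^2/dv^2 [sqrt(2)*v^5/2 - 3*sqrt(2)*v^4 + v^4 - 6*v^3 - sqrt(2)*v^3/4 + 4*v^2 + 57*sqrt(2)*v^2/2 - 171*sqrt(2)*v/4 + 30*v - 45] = 10*sqrt(2)*v^3 - 36*sqrt(2)*v^2 + 12*v^2 - 36*v - 3*sqrt(2)*v/2 + 8 + 57*sqrt(2)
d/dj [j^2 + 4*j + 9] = 2*j + 4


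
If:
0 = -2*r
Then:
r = 0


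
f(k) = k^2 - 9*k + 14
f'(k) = 2*k - 9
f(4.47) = -6.25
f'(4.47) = -0.06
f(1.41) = 3.30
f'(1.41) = -6.18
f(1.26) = 4.25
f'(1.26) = -6.48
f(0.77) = 7.66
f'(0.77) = -7.46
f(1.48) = 2.87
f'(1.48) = -6.04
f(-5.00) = 84.00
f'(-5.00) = -19.00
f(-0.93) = 23.23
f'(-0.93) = -10.86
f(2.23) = -1.10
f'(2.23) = -4.54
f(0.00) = 14.00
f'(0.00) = -9.00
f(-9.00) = 176.00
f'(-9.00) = -27.00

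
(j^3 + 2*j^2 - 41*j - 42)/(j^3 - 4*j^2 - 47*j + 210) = (j + 1)/(j - 5)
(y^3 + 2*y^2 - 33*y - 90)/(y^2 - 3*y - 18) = y + 5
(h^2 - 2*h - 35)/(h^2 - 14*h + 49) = (h + 5)/(h - 7)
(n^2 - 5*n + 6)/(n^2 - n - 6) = (n - 2)/(n + 2)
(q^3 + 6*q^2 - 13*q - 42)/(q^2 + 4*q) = (q^3 + 6*q^2 - 13*q - 42)/(q*(q + 4))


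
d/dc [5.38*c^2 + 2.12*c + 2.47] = 10.76*c + 2.12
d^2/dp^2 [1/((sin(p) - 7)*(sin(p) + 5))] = (-4*sin(p)^4 + 6*sin(p)^3 - 138*sin(p)^2 + 58*sin(p) + 78)/((sin(p) - 7)^3*(sin(p) + 5)^3)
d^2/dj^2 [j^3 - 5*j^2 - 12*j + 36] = 6*j - 10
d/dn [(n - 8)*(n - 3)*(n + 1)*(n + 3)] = 4*n^3 - 21*n^2 - 34*n + 63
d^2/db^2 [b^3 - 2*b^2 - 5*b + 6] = 6*b - 4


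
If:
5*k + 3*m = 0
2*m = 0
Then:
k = 0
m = 0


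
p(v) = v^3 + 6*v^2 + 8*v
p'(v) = 3*v^2 + 12*v + 8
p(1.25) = 21.33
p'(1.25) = 27.69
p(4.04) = 196.19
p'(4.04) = 105.44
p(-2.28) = 1.10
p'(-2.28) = -3.76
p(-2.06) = 0.24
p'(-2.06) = -3.99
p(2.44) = 69.77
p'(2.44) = 55.14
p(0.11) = 0.95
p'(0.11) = 9.36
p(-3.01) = 3.01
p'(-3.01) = -0.94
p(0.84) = 11.55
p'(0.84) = 20.20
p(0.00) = 0.00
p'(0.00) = 8.00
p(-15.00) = -2145.00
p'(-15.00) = 503.00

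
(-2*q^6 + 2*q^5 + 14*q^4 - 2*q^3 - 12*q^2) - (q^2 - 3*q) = -2*q^6 + 2*q^5 + 14*q^4 - 2*q^3 - 13*q^2 + 3*q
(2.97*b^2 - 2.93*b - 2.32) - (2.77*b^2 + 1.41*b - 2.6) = 0.2*b^2 - 4.34*b + 0.28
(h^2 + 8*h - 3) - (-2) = h^2 + 8*h - 1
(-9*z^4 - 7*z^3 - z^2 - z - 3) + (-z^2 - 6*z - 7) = -9*z^4 - 7*z^3 - 2*z^2 - 7*z - 10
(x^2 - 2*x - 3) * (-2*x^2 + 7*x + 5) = -2*x^4 + 11*x^3 - 3*x^2 - 31*x - 15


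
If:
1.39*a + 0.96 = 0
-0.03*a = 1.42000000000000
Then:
No Solution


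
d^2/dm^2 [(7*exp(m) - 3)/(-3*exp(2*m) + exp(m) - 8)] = (-63*exp(4*m) + 87*exp(3*m) + 981*exp(2*m) - 341*exp(m) - 424)*exp(m)/(27*exp(6*m) - 27*exp(5*m) + 225*exp(4*m) - 145*exp(3*m) + 600*exp(2*m) - 192*exp(m) + 512)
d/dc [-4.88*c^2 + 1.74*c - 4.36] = 1.74 - 9.76*c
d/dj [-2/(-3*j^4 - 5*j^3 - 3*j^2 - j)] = 2*(-12*j^3 - 15*j^2 - 6*j - 1)/(j^2*(3*j^3 + 5*j^2 + 3*j + 1)^2)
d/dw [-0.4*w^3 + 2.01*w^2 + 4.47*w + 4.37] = -1.2*w^2 + 4.02*w + 4.47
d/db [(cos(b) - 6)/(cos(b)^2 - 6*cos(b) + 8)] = (cos(b)^2 - 12*cos(b) + 28)*sin(b)/(cos(b)^2 - 6*cos(b) + 8)^2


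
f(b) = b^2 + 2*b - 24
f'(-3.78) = -5.56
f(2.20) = -14.76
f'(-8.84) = -15.68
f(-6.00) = 0.00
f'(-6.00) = -10.00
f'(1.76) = 5.52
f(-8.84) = 36.47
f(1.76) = -17.38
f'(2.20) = 6.40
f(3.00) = -9.00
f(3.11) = -8.11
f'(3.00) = 8.00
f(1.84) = -16.93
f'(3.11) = 8.22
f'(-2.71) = -3.42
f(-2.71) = -22.08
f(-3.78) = -17.27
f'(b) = 2*b + 2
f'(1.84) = 5.68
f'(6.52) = 15.04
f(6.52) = 31.55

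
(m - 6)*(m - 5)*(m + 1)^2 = m^4 - 9*m^3 + 9*m^2 + 49*m + 30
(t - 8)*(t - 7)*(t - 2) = t^3 - 17*t^2 + 86*t - 112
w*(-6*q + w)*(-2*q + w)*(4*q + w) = 48*q^3*w - 20*q^2*w^2 - 4*q*w^3 + w^4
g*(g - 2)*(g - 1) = g^3 - 3*g^2 + 2*g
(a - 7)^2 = a^2 - 14*a + 49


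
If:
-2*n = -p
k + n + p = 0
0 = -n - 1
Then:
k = 3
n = -1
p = -2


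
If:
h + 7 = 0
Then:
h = -7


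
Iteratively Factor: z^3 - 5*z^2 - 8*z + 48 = (z - 4)*(z^2 - z - 12) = (z - 4)*(z + 3)*(z - 4)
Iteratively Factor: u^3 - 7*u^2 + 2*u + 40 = (u - 5)*(u^2 - 2*u - 8) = (u - 5)*(u + 2)*(u - 4)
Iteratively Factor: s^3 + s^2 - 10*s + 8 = (s - 1)*(s^2 + 2*s - 8) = (s - 2)*(s - 1)*(s + 4)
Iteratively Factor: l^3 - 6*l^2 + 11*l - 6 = (l - 3)*(l^2 - 3*l + 2) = (l - 3)*(l - 2)*(l - 1)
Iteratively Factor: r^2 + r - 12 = (r + 4)*(r - 3)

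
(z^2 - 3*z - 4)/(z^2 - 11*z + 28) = (z + 1)/(z - 7)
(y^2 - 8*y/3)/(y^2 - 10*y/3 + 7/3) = y*(3*y - 8)/(3*y^2 - 10*y + 7)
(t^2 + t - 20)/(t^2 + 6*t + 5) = (t - 4)/(t + 1)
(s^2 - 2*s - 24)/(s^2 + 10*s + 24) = (s - 6)/(s + 6)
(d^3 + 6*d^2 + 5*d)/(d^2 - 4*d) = (d^2 + 6*d + 5)/(d - 4)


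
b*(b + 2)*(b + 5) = b^3 + 7*b^2 + 10*b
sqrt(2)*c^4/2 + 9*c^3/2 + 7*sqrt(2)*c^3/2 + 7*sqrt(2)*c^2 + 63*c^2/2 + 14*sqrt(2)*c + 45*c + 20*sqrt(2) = (c + 5)*(c + sqrt(2)/2)*(c + 4*sqrt(2))*(sqrt(2)*c/2 + sqrt(2))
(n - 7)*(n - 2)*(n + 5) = n^3 - 4*n^2 - 31*n + 70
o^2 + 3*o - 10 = (o - 2)*(o + 5)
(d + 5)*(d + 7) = d^2 + 12*d + 35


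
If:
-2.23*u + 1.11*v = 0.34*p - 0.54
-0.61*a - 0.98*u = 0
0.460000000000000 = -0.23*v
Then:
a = -1.60655737704918*u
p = -6.55882352941176*u - 4.94117647058824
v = -2.00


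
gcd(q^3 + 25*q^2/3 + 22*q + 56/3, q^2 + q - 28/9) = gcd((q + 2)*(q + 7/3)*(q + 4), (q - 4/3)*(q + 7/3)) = q + 7/3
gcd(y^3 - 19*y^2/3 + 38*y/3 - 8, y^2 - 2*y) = y - 2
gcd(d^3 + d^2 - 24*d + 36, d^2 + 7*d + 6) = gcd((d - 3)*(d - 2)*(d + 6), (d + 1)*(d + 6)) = d + 6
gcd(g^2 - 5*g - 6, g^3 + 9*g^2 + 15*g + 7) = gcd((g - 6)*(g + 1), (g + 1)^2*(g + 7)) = g + 1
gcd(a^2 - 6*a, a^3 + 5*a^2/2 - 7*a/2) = a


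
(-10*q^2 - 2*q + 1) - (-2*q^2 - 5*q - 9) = -8*q^2 + 3*q + 10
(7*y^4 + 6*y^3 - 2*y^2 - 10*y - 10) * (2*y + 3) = 14*y^5 + 33*y^4 + 14*y^3 - 26*y^2 - 50*y - 30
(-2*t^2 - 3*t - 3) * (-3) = 6*t^2 + 9*t + 9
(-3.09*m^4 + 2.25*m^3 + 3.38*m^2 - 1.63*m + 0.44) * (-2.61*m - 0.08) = 8.0649*m^5 - 5.6253*m^4 - 9.0018*m^3 + 3.9839*m^2 - 1.018*m - 0.0352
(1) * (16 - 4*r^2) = 16 - 4*r^2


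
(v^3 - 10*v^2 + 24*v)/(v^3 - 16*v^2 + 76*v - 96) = v*(v - 4)/(v^2 - 10*v + 16)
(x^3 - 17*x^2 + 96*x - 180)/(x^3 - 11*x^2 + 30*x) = (x - 6)/x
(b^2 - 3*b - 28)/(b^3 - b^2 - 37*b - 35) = (b + 4)/(b^2 + 6*b + 5)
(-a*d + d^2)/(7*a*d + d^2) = (-a + d)/(7*a + d)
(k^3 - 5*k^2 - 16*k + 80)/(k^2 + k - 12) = (k^2 - 9*k + 20)/(k - 3)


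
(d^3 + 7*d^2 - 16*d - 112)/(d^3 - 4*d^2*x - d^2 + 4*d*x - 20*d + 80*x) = (-d^2 - 3*d + 28)/(-d^2 + 4*d*x + 5*d - 20*x)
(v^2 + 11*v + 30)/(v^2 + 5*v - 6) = (v + 5)/(v - 1)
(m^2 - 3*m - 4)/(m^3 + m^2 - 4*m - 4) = (m - 4)/(m^2 - 4)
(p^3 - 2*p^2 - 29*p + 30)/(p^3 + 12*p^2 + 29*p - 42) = (p^2 - p - 30)/(p^2 + 13*p + 42)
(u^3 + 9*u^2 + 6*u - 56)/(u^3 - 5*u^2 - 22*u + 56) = (u + 7)/(u - 7)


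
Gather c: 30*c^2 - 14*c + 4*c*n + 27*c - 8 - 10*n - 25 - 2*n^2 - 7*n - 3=30*c^2 + c*(4*n + 13) - 2*n^2 - 17*n - 36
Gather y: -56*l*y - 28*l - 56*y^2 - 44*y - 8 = -28*l - 56*y^2 + y*(-56*l - 44) - 8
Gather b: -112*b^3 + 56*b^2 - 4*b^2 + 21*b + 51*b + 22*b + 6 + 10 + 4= -112*b^3 + 52*b^2 + 94*b + 20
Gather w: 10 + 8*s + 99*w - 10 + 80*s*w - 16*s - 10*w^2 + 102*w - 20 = -8*s - 10*w^2 + w*(80*s + 201) - 20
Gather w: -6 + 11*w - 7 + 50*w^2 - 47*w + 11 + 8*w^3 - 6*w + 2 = 8*w^3 + 50*w^2 - 42*w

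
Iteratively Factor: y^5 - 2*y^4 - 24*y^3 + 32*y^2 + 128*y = (y + 2)*(y^4 - 4*y^3 - 16*y^2 + 64*y) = (y + 2)*(y + 4)*(y^3 - 8*y^2 + 16*y) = y*(y + 2)*(y + 4)*(y^2 - 8*y + 16) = y*(y - 4)*(y + 2)*(y + 4)*(y - 4)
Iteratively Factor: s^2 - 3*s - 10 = (s - 5)*(s + 2)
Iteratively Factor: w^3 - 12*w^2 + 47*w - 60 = (w - 5)*(w^2 - 7*w + 12) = (w - 5)*(w - 3)*(w - 4)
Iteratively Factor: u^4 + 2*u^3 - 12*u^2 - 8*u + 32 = (u + 4)*(u^3 - 2*u^2 - 4*u + 8) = (u - 2)*(u + 4)*(u^2 - 4) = (u - 2)*(u + 2)*(u + 4)*(u - 2)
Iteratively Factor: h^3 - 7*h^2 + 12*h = (h)*(h^2 - 7*h + 12) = h*(h - 3)*(h - 4)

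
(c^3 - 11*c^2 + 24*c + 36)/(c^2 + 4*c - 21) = (c^3 - 11*c^2 + 24*c + 36)/(c^2 + 4*c - 21)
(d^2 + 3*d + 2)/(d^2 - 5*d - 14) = (d + 1)/(d - 7)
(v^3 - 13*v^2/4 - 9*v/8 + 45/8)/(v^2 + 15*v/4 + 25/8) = (2*v^2 - 9*v + 9)/(2*v + 5)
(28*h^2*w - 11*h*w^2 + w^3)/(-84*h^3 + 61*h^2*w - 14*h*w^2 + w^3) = w/(-3*h + w)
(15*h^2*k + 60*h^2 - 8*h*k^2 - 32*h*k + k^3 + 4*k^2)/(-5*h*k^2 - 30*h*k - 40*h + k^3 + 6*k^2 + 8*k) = (-3*h + k)/(k + 2)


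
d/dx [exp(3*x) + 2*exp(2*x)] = (3*exp(x) + 4)*exp(2*x)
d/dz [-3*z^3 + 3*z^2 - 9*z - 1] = -9*z^2 + 6*z - 9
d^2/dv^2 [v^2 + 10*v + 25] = 2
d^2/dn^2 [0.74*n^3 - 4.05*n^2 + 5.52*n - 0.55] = 4.44*n - 8.1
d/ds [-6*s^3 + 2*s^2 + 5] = 2*s*(2 - 9*s)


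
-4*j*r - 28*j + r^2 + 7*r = (-4*j + r)*(r + 7)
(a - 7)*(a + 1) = a^2 - 6*a - 7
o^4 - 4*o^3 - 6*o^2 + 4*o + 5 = (o - 5)*(o - 1)*(o + 1)^2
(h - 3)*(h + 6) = h^2 + 3*h - 18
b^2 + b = b*(b + 1)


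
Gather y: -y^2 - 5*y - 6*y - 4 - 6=-y^2 - 11*y - 10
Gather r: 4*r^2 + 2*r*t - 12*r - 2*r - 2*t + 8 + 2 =4*r^2 + r*(2*t - 14) - 2*t + 10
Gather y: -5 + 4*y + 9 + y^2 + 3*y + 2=y^2 + 7*y + 6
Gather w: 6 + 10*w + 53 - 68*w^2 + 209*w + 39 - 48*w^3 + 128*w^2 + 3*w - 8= -48*w^3 + 60*w^2 + 222*w + 90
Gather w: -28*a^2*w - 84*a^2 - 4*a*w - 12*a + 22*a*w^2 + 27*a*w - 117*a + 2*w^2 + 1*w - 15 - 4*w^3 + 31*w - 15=-84*a^2 - 129*a - 4*w^3 + w^2*(22*a + 2) + w*(-28*a^2 + 23*a + 32) - 30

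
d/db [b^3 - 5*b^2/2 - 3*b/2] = 3*b^2 - 5*b - 3/2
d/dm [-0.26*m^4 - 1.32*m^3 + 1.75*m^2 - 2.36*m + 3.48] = -1.04*m^3 - 3.96*m^2 + 3.5*m - 2.36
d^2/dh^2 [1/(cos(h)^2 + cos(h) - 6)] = (-4*sin(h)^4 + 27*sin(h)^2 - 9*cos(h)/4 - 3*cos(3*h)/4 - 9)/((cos(h) - 2)^3*(cos(h) + 3)^3)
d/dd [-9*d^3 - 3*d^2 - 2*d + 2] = -27*d^2 - 6*d - 2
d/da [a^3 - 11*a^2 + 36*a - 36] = 3*a^2 - 22*a + 36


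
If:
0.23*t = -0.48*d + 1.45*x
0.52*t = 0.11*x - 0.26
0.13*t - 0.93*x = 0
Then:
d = 0.03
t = -0.52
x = -0.07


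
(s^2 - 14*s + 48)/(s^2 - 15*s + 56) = (s - 6)/(s - 7)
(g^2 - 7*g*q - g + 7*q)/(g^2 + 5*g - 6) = (g - 7*q)/(g + 6)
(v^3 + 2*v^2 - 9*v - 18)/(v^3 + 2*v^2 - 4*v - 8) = (v^2 - 9)/(v^2 - 4)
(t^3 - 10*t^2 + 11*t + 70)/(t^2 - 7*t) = t - 3 - 10/t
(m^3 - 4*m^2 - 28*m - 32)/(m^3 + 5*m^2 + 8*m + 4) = (m - 8)/(m + 1)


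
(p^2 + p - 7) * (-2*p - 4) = -2*p^3 - 6*p^2 + 10*p + 28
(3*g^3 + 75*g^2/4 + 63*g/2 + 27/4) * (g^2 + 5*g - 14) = 3*g^5 + 135*g^4/4 + 333*g^3/4 - 393*g^2/4 - 1629*g/4 - 189/2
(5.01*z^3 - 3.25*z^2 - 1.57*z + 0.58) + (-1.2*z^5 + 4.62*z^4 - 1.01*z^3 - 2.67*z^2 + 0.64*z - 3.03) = -1.2*z^5 + 4.62*z^4 + 4.0*z^3 - 5.92*z^2 - 0.93*z - 2.45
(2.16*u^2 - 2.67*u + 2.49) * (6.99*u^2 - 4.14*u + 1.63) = 15.0984*u^4 - 27.6057*u^3 + 31.9797*u^2 - 14.6607*u + 4.0587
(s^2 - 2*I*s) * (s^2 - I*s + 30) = s^4 - 3*I*s^3 + 28*s^2 - 60*I*s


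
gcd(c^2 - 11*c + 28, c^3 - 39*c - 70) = c - 7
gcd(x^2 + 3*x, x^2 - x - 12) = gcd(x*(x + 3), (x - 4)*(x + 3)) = x + 3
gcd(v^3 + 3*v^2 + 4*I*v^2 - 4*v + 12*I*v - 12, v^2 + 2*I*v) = v + 2*I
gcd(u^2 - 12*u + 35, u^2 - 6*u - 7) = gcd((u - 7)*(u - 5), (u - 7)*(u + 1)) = u - 7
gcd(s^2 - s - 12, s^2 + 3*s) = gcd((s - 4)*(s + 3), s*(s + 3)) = s + 3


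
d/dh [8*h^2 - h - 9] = 16*h - 1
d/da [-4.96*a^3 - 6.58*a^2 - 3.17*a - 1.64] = -14.88*a^2 - 13.16*a - 3.17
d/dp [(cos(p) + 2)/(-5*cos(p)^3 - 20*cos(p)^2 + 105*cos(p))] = 2*(-cos(p)^3 - 5*cos(p)^2 - 8*cos(p) + 21)*sin(p)/(5*(cos(p) - 3)^2*(cos(p) + 7)^2*cos(p)^2)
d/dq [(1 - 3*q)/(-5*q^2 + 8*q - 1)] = 5*(-3*q^2 + 2*q - 1)/(25*q^4 - 80*q^3 + 74*q^2 - 16*q + 1)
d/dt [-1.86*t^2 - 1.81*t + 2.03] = -3.72*t - 1.81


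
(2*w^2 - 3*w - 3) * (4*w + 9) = 8*w^3 + 6*w^2 - 39*w - 27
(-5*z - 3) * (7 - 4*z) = 20*z^2 - 23*z - 21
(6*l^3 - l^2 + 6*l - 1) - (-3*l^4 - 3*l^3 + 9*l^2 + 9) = 3*l^4 + 9*l^3 - 10*l^2 + 6*l - 10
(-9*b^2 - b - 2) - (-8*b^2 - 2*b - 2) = -b^2 + b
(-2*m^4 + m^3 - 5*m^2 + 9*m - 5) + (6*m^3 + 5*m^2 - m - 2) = -2*m^4 + 7*m^3 + 8*m - 7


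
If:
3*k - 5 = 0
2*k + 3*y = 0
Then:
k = 5/3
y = -10/9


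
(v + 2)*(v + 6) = v^2 + 8*v + 12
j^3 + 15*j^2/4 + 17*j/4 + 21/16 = (j + 1/2)*(j + 3/2)*(j + 7/4)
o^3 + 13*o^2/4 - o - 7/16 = (o - 1/2)*(o + 1/4)*(o + 7/2)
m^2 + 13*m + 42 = (m + 6)*(m + 7)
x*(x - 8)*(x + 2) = x^3 - 6*x^2 - 16*x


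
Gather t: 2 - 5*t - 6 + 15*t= 10*t - 4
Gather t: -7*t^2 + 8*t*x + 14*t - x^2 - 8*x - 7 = -7*t^2 + t*(8*x + 14) - x^2 - 8*x - 7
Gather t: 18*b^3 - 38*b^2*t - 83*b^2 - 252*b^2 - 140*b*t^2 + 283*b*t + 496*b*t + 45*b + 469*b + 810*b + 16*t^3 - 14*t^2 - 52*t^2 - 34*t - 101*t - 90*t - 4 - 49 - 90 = 18*b^3 - 335*b^2 + 1324*b + 16*t^3 + t^2*(-140*b - 66) + t*(-38*b^2 + 779*b - 225) - 143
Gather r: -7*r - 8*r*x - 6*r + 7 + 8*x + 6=r*(-8*x - 13) + 8*x + 13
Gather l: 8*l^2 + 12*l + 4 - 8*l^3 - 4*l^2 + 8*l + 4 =-8*l^3 + 4*l^2 + 20*l + 8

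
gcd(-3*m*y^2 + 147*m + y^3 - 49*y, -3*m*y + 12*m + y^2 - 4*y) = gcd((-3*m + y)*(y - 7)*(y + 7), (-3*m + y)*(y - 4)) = -3*m + y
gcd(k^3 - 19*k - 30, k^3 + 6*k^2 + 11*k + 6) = k^2 + 5*k + 6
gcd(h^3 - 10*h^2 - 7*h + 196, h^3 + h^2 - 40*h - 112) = h^2 - 3*h - 28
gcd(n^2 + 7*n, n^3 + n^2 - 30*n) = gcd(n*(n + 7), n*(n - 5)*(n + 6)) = n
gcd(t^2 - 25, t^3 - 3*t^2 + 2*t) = 1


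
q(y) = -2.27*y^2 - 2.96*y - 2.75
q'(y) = -4.54*y - 2.96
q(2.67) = -26.84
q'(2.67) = -15.08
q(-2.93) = -13.56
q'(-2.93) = 10.34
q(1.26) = -10.08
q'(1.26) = -8.68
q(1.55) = -12.79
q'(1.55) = -10.00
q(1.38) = -11.16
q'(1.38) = -9.23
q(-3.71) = -23.01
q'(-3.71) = 13.88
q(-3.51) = -20.33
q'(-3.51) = 12.98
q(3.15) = -34.60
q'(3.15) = -17.26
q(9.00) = -213.26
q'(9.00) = -43.82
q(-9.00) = -159.98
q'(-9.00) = 37.90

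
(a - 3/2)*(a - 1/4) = a^2 - 7*a/4 + 3/8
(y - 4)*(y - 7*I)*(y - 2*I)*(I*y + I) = I*y^4 + 9*y^3 - 3*I*y^3 - 27*y^2 - 18*I*y^2 - 36*y + 42*I*y + 56*I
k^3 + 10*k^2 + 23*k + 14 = (k + 1)*(k + 2)*(k + 7)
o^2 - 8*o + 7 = (o - 7)*(o - 1)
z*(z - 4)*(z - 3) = z^3 - 7*z^2 + 12*z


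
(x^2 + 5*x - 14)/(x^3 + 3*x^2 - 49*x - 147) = (x - 2)/(x^2 - 4*x - 21)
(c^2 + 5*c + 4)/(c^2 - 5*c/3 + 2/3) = 3*(c^2 + 5*c + 4)/(3*c^2 - 5*c + 2)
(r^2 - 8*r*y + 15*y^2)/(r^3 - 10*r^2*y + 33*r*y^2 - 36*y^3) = (r - 5*y)/(r^2 - 7*r*y + 12*y^2)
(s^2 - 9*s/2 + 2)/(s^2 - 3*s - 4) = (s - 1/2)/(s + 1)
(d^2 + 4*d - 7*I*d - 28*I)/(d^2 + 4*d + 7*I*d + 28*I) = (d - 7*I)/(d + 7*I)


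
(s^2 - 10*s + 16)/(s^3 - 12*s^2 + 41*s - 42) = (s - 8)/(s^2 - 10*s + 21)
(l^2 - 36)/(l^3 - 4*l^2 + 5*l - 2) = (l^2 - 36)/(l^3 - 4*l^2 + 5*l - 2)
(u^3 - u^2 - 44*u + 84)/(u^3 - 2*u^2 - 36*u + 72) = (u + 7)/(u + 6)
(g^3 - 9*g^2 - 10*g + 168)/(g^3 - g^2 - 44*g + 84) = (g^2 - 3*g - 28)/(g^2 + 5*g - 14)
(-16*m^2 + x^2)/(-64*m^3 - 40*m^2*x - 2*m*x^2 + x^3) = (-4*m + x)/(-16*m^2 - 6*m*x + x^2)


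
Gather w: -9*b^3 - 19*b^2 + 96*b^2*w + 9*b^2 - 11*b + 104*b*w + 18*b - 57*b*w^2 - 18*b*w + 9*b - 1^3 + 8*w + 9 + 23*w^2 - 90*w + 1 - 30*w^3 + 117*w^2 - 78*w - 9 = -9*b^3 - 10*b^2 + 16*b - 30*w^3 + w^2*(140 - 57*b) + w*(96*b^2 + 86*b - 160)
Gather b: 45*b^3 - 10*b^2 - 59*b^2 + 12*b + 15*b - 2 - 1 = 45*b^3 - 69*b^2 + 27*b - 3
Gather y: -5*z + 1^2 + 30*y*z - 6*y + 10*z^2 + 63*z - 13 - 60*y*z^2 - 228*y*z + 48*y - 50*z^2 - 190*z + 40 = y*(-60*z^2 - 198*z + 42) - 40*z^2 - 132*z + 28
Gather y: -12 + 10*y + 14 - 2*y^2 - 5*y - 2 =-2*y^2 + 5*y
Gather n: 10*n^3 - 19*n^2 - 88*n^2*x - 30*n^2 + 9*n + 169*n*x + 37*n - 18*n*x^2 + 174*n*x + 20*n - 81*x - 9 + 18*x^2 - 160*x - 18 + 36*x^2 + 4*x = 10*n^3 + n^2*(-88*x - 49) + n*(-18*x^2 + 343*x + 66) + 54*x^2 - 237*x - 27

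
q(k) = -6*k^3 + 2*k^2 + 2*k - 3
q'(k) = -18*k^2 + 4*k + 2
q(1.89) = -32.58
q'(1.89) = -54.74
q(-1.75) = 31.78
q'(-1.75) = -60.12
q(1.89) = -32.58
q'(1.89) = -54.74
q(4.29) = -431.33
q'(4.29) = -312.11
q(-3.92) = 381.31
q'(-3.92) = -290.28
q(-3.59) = 293.21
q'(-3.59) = -244.35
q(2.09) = -44.86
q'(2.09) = -68.27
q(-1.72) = 30.01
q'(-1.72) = -58.13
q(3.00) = -141.00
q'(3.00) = -148.00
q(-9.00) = 4515.00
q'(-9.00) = -1492.00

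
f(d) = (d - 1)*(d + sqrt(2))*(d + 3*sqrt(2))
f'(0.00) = 0.34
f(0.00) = -6.00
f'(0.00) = 0.34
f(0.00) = -6.00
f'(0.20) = 2.33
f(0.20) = -5.74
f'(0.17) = 2.01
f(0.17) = -5.80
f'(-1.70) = -6.82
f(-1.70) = 1.96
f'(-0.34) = -2.48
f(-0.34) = -5.62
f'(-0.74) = -4.91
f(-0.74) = -4.11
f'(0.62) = 7.27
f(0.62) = -3.76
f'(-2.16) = -5.78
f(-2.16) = 4.91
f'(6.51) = 188.12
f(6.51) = 469.49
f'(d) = (d - 1)*(d + sqrt(2)) + (d - 1)*(d + 3*sqrt(2)) + (d + sqrt(2))*(d + 3*sqrt(2))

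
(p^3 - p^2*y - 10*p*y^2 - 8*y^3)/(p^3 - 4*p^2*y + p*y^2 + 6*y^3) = (p^2 - 2*p*y - 8*y^2)/(p^2 - 5*p*y + 6*y^2)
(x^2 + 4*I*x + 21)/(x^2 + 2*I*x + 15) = (x + 7*I)/(x + 5*I)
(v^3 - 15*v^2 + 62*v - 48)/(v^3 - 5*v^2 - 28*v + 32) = (v - 6)/(v + 4)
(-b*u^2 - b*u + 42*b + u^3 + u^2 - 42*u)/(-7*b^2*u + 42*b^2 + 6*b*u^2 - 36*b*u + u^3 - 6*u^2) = (u + 7)/(7*b + u)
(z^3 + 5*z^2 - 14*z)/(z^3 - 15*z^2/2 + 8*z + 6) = 2*z*(z + 7)/(2*z^2 - 11*z - 6)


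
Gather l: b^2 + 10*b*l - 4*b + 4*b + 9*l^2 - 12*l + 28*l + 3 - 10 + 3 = b^2 + 9*l^2 + l*(10*b + 16) - 4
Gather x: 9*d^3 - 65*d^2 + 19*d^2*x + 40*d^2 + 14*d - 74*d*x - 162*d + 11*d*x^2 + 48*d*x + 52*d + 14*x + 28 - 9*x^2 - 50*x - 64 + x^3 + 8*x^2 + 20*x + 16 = 9*d^3 - 25*d^2 - 96*d + x^3 + x^2*(11*d - 1) + x*(19*d^2 - 26*d - 16) - 20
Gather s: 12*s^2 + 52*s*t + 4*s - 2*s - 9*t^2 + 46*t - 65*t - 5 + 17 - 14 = 12*s^2 + s*(52*t + 2) - 9*t^2 - 19*t - 2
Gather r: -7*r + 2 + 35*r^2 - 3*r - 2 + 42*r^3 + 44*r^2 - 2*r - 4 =42*r^3 + 79*r^2 - 12*r - 4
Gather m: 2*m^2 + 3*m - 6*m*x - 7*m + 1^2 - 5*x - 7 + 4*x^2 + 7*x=2*m^2 + m*(-6*x - 4) + 4*x^2 + 2*x - 6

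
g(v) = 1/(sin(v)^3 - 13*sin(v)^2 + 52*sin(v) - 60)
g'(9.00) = 0.02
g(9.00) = -0.02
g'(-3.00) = 0.01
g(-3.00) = -0.01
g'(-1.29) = -0.00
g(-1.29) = -0.01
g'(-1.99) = 0.00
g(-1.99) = -0.01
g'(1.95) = 0.02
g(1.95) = -0.05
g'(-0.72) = -0.01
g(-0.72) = -0.01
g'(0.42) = -0.02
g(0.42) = -0.02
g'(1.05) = -0.03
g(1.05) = -0.04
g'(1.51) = -0.00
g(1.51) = -0.05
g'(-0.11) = -0.01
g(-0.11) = -0.02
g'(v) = (-3*sin(v)^2*cos(v) + 26*sin(v)*cos(v) - 52*cos(v))/(sin(v)^3 - 13*sin(v)^2 + 52*sin(v) - 60)^2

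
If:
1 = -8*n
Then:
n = -1/8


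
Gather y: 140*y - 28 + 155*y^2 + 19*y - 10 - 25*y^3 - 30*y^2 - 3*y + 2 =-25*y^3 + 125*y^2 + 156*y - 36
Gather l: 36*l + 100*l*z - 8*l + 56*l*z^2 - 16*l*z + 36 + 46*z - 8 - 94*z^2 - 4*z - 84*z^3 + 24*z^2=l*(56*z^2 + 84*z + 28) - 84*z^3 - 70*z^2 + 42*z + 28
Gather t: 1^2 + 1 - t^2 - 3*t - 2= -t^2 - 3*t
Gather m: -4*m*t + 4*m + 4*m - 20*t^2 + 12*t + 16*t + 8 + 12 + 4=m*(8 - 4*t) - 20*t^2 + 28*t + 24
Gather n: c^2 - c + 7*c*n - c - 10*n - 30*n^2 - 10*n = c^2 - 2*c - 30*n^2 + n*(7*c - 20)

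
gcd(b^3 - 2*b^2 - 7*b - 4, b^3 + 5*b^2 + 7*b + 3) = b^2 + 2*b + 1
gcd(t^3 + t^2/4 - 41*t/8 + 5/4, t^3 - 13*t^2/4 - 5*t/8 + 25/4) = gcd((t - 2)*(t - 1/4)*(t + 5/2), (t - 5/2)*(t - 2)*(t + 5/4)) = t - 2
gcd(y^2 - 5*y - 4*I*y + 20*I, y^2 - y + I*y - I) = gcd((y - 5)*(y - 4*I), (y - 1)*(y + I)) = 1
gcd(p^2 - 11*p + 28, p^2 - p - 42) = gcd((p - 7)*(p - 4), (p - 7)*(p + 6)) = p - 7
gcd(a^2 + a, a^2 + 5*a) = a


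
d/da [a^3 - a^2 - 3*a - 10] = 3*a^2 - 2*a - 3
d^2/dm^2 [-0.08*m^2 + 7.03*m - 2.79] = -0.160000000000000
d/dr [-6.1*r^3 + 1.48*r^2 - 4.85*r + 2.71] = -18.3*r^2 + 2.96*r - 4.85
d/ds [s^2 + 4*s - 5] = 2*s + 4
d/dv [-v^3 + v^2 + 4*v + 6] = -3*v^2 + 2*v + 4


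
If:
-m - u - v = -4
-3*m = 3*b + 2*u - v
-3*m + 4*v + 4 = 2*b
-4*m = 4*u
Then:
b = -8/7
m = 52/7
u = -52/7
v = 4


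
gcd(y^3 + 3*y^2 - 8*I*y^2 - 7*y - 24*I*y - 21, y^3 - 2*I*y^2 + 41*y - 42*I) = y^2 - 8*I*y - 7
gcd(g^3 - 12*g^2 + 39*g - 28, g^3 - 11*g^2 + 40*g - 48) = g - 4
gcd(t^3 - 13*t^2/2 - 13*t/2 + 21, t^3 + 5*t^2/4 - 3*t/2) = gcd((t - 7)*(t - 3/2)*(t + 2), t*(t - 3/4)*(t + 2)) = t + 2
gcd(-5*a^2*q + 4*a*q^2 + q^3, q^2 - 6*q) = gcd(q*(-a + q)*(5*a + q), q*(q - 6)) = q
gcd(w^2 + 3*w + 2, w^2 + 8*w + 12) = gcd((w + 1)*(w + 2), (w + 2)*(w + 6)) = w + 2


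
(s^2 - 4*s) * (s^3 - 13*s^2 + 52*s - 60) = s^5 - 17*s^4 + 104*s^3 - 268*s^2 + 240*s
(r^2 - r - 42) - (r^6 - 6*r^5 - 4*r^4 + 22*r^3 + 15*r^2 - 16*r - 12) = -r^6 + 6*r^5 + 4*r^4 - 22*r^3 - 14*r^2 + 15*r - 30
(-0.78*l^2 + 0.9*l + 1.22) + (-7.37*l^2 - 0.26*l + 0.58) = -8.15*l^2 + 0.64*l + 1.8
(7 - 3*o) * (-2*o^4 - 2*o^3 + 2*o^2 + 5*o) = 6*o^5 - 8*o^4 - 20*o^3 - o^2 + 35*o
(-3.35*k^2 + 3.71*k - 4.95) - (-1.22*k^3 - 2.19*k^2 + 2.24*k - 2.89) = 1.22*k^3 - 1.16*k^2 + 1.47*k - 2.06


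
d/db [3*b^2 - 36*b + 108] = 6*b - 36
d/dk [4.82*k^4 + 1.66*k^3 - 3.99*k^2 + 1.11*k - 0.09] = 19.28*k^3 + 4.98*k^2 - 7.98*k + 1.11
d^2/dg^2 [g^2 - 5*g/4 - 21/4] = 2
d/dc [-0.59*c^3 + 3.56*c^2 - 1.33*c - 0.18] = -1.77*c^2 + 7.12*c - 1.33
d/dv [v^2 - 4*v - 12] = 2*v - 4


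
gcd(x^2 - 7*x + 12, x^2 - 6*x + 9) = x - 3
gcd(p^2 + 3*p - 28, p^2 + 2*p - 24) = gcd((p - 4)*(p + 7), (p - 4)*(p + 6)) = p - 4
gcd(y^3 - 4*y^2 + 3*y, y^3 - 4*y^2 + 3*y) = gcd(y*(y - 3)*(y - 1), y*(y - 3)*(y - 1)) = y^3 - 4*y^2 + 3*y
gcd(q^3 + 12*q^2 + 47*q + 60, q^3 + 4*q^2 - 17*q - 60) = q^2 + 8*q + 15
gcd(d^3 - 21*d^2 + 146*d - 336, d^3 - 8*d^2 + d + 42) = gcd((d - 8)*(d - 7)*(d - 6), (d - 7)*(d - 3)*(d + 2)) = d - 7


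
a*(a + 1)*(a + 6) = a^3 + 7*a^2 + 6*a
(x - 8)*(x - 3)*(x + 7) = x^3 - 4*x^2 - 53*x + 168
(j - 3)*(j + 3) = j^2 - 9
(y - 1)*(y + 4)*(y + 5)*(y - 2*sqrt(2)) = y^4 - 2*sqrt(2)*y^3 + 8*y^3 - 16*sqrt(2)*y^2 + 11*y^2 - 22*sqrt(2)*y - 20*y + 40*sqrt(2)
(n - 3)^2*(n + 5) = n^3 - n^2 - 21*n + 45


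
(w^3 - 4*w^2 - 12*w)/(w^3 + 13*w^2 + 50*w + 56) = w*(w - 6)/(w^2 + 11*w + 28)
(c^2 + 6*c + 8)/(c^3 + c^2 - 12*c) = (c + 2)/(c*(c - 3))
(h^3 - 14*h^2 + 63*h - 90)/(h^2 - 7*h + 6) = (h^2 - 8*h + 15)/(h - 1)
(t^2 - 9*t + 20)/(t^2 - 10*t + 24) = (t - 5)/(t - 6)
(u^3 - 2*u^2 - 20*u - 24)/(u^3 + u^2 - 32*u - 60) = (u + 2)/(u + 5)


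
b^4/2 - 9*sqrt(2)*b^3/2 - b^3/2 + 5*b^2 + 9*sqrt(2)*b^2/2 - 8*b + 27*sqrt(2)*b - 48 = (b/2 + 1)*(b - 3)*(b - 8*sqrt(2))*(b - sqrt(2))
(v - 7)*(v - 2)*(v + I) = v^3 - 9*v^2 + I*v^2 + 14*v - 9*I*v + 14*I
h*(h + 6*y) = h^2 + 6*h*y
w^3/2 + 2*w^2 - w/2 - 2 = (w/2 + 1/2)*(w - 1)*(w + 4)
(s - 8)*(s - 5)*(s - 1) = s^3 - 14*s^2 + 53*s - 40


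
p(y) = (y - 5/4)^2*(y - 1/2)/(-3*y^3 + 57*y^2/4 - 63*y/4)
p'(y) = (y - 5/4)^2*(y - 1/2)*(9*y^2 - 57*y/2 + 63/4)/(-3*y^3 + 57*y^2/4 - 63*y/4)^2 + (y - 5/4)^2/(-3*y^3 + 57*y^2/4 - 63*y/4) + (y - 1/2)*(2*y - 5/2)/(-3*y^3 + 57*y^2/4 - 63*y/4) = (224*y^4 - 624*y^3 + 6*y^2 + 950*y - 525)/(24*y^2*(16*y^4 - 152*y^3 + 529*y^2 - 798*y + 441))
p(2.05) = 0.57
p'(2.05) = 0.21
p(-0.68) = -0.24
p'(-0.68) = -0.07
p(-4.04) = -0.26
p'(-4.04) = 0.01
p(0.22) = 0.11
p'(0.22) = -0.96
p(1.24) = -0.00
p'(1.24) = 0.00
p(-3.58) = -0.25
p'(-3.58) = 0.01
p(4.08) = -0.93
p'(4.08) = 0.57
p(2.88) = 5.40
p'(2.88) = 47.22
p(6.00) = -0.54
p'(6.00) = 0.07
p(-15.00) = -0.30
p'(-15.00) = 0.00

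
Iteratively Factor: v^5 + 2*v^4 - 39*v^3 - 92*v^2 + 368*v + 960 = (v - 4)*(v^4 + 6*v^3 - 15*v^2 - 152*v - 240) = (v - 5)*(v - 4)*(v^3 + 11*v^2 + 40*v + 48) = (v - 5)*(v - 4)*(v + 4)*(v^2 + 7*v + 12) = (v - 5)*(v - 4)*(v + 3)*(v + 4)*(v + 4)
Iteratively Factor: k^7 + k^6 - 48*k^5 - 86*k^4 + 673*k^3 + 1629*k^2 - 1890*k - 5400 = (k - 2)*(k^6 + 3*k^5 - 42*k^4 - 170*k^3 + 333*k^2 + 2295*k + 2700) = (k - 2)*(k + 3)*(k^5 - 42*k^3 - 44*k^2 + 465*k + 900) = (k - 2)*(k + 3)^2*(k^4 - 3*k^3 - 33*k^2 + 55*k + 300) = (k - 5)*(k - 2)*(k + 3)^2*(k^3 + 2*k^2 - 23*k - 60) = (k - 5)*(k - 2)*(k + 3)^2*(k + 4)*(k^2 - 2*k - 15) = (k - 5)*(k - 2)*(k + 3)^3*(k + 4)*(k - 5)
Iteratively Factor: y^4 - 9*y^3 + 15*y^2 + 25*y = (y - 5)*(y^3 - 4*y^2 - 5*y) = y*(y - 5)*(y^2 - 4*y - 5) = y*(y - 5)*(y + 1)*(y - 5)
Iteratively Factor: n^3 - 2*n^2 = (n)*(n^2 - 2*n) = n*(n - 2)*(n)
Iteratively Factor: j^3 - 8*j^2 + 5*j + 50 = (j - 5)*(j^2 - 3*j - 10) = (j - 5)*(j + 2)*(j - 5)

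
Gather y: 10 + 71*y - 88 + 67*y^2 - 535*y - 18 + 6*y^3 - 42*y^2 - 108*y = 6*y^3 + 25*y^2 - 572*y - 96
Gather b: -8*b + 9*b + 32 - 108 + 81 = b + 5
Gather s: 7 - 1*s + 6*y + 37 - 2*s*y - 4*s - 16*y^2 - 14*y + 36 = s*(-2*y - 5) - 16*y^2 - 8*y + 80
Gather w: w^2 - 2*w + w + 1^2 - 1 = w^2 - w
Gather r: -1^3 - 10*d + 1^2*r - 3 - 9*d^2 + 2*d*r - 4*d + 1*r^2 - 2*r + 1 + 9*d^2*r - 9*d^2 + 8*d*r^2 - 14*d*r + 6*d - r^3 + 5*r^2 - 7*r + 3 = -18*d^2 - 8*d - r^3 + r^2*(8*d + 6) + r*(9*d^2 - 12*d - 8)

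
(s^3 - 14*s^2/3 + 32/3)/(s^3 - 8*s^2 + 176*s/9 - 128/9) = 3*(3*s^2 - 2*s - 8)/(9*s^2 - 36*s + 32)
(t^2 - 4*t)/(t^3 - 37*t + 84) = t/(t^2 + 4*t - 21)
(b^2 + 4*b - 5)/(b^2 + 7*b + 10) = (b - 1)/(b + 2)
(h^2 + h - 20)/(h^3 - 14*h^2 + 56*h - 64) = (h + 5)/(h^2 - 10*h + 16)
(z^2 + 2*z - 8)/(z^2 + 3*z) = (z^2 + 2*z - 8)/(z*(z + 3))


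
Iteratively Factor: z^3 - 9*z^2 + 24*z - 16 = (z - 4)*(z^2 - 5*z + 4) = (z - 4)^2*(z - 1)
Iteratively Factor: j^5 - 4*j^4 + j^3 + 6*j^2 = (j - 3)*(j^4 - j^3 - 2*j^2) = (j - 3)*(j + 1)*(j^3 - 2*j^2) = j*(j - 3)*(j + 1)*(j^2 - 2*j) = j*(j - 3)*(j - 2)*(j + 1)*(j)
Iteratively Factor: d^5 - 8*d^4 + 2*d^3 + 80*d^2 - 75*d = (d - 5)*(d^4 - 3*d^3 - 13*d^2 + 15*d) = (d - 5)*(d - 1)*(d^3 - 2*d^2 - 15*d) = (d - 5)*(d - 1)*(d + 3)*(d^2 - 5*d) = d*(d - 5)*(d - 1)*(d + 3)*(d - 5)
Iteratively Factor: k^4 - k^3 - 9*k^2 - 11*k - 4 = (k + 1)*(k^3 - 2*k^2 - 7*k - 4) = (k + 1)^2*(k^2 - 3*k - 4) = (k + 1)^3*(k - 4)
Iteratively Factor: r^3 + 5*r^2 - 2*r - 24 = (r + 3)*(r^2 + 2*r - 8) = (r + 3)*(r + 4)*(r - 2)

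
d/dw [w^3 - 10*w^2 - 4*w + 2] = 3*w^2 - 20*w - 4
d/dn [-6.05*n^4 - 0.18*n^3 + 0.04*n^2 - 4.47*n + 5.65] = -24.2*n^3 - 0.54*n^2 + 0.08*n - 4.47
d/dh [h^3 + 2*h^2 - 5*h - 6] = 3*h^2 + 4*h - 5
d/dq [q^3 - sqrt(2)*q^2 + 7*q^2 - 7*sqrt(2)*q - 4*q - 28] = 3*q^2 - 2*sqrt(2)*q + 14*q - 7*sqrt(2) - 4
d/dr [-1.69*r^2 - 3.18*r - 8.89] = -3.38*r - 3.18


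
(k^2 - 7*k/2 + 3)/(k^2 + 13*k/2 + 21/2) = (2*k^2 - 7*k + 6)/(2*k^2 + 13*k + 21)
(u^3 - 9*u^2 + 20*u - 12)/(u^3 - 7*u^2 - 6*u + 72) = (u^2 - 3*u + 2)/(u^2 - u - 12)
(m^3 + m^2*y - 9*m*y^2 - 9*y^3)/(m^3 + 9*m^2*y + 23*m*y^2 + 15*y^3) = (m - 3*y)/(m + 5*y)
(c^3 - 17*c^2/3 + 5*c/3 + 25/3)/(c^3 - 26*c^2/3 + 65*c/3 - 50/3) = (c + 1)/(c - 2)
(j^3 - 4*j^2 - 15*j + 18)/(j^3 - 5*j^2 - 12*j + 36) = (j - 1)/(j - 2)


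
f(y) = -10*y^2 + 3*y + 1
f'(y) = 3 - 20*y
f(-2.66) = -77.74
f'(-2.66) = 56.20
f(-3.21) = -111.67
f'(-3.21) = 67.20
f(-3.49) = -131.27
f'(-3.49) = 72.80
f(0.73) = -2.14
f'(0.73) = -11.60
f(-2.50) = -69.00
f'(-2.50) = 53.00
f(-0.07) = 0.74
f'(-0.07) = 4.40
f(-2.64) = -76.62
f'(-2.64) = 55.80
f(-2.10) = -49.40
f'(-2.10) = 45.00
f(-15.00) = -2294.00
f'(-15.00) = 303.00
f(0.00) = 1.00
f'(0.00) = 3.00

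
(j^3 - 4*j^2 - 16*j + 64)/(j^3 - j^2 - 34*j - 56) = (j^2 - 8*j + 16)/(j^2 - 5*j - 14)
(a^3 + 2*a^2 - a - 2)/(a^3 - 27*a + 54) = (a^3 + 2*a^2 - a - 2)/(a^3 - 27*a + 54)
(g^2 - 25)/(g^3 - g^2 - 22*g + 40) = (g - 5)/(g^2 - 6*g + 8)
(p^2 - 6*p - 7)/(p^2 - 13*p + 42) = (p + 1)/(p - 6)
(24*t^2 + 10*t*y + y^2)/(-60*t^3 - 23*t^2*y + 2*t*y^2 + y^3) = (6*t + y)/(-15*t^2 - 2*t*y + y^2)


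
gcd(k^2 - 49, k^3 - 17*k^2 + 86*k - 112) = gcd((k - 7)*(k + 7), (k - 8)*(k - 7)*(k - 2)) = k - 7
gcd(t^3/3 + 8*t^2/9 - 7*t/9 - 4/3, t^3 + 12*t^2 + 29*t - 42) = 1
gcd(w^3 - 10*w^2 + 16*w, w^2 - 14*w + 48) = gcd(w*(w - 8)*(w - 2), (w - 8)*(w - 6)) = w - 8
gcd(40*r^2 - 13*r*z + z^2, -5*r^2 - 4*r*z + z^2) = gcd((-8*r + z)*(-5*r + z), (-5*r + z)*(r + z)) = -5*r + z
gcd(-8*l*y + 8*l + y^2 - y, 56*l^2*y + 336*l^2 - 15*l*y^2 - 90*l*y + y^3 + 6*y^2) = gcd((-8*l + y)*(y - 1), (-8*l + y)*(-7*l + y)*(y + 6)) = -8*l + y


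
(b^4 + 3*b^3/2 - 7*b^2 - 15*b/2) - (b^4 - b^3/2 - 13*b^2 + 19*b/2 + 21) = 2*b^3 + 6*b^2 - 17*b - 21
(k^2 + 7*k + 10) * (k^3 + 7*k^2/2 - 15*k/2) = k^5 + 21*k^4/2 + 27*k^3 - 35*k^2/2 - 75*k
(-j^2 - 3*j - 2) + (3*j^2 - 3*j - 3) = 2*j^2 - 6*j - 5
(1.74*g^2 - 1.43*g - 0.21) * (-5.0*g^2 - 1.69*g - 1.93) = -8.7*g^4 + 4.2094*g^3 + 0.108499999999999*g^2 + 3.1148*g + 0.4053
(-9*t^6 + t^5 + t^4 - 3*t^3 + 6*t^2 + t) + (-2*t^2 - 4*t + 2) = -9*t^6 + t^5 + t^4 - 3*t^3 + 4*t^2 - 3*t + 2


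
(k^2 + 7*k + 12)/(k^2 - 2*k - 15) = (k + 4)/(k - 5)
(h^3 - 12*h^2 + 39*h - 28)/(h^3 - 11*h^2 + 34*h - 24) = (h - 7)/(h - 6)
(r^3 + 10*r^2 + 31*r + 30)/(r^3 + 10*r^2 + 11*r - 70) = (r^2 + 5*r + 6)/(r^2 + 5*r - 14)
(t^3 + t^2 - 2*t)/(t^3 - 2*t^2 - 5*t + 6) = t/(t - 3)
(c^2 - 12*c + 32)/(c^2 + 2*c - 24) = (c - 8)/(c + 6)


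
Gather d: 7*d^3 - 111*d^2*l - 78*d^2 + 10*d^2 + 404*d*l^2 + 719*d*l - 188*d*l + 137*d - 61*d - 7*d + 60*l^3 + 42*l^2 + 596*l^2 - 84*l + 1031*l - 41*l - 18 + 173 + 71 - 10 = 7*d^3 + d^2*(-111*l - 68) + d*(404*l^2 + 531*l + 69) + 60*l^3 + 638*l^2 + 906*l + 216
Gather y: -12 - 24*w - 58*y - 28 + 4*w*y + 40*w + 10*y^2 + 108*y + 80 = 16*w + 10*y^2 + y*(4*w + 50) + 40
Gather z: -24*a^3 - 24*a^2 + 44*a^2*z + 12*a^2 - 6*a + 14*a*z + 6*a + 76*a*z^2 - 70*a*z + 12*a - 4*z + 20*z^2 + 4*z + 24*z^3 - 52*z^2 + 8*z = -24*a^3 - 12*a^2 + 12*a + 24*z^3 + z^2*(76*a - 32) + z*(44*a^2 - 56*a + 8)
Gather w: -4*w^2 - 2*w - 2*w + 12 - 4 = -4*w^2 - 4*w + 8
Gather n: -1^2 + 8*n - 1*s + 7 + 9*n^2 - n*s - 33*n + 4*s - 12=9*n^2 + n*(-s - 25) + 3*s - 6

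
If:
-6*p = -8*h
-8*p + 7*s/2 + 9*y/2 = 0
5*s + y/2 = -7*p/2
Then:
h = 249*y/836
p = 83*y/209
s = -79*y/209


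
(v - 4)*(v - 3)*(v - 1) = v^3 - 8*v^2 + 19*v - 12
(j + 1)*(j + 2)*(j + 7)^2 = j^4 + 17*j^3 + 93*j^2 + 175*j + 98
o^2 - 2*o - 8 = (o - 4)*(o + 2)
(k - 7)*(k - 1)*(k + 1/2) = k^3 - 15*k^2/2 + 3*k + 7/2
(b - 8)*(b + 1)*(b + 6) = b^3 - b^2 - 50*b - 48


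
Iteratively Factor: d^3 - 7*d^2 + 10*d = (d)*(d^2 - 7*d + 10) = d*(d - 2)*(d - 5)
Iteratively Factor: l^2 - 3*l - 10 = (l - 5)*(l + 2)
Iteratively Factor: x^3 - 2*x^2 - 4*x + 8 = (x + 2)*(x^2 - 4*x + 4) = (x - 2)*(x + 2)*(x - 2)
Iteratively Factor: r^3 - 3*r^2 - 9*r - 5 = (r + 1)*(r^2 - 4*r - 5) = (r - 5)*(r + 1)*(r + 1)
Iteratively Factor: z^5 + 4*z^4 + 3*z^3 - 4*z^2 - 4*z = (z - 1)*(z^4 + 5*z^3 + 8*z^2 + 4*z) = (z - 1)*(z + 1)*(z^3 + 4*z^2 + 4*z) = z*(z - 1)*(z + 1)*(z^2 + 4*z + 4) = z*(z - 1)*(z + 1)*(z + 2)*(z + 2)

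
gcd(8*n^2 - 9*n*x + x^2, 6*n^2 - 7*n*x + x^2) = -n + x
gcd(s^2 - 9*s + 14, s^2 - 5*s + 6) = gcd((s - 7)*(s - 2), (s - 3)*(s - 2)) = s - 2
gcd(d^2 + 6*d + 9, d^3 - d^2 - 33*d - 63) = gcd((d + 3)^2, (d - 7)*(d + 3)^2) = d^2 + 6*d + 9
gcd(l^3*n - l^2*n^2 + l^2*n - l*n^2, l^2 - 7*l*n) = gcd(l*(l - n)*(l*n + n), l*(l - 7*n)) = l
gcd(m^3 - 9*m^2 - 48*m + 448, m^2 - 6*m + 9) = 1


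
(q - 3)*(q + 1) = q^2 - 2*q - 3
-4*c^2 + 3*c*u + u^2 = (-c + u)*(4*c + u)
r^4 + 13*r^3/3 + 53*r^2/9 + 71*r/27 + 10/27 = (r + 1/3)^2*(r + 5/3)*(r + 2)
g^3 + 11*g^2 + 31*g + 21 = (g + 1)*(g + 3)*(g + 7)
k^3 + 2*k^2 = k^2*(k + 2)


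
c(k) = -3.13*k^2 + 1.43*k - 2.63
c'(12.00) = -73.69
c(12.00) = -436.19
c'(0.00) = 1.43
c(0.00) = -2.63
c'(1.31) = -6.77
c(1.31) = -6.13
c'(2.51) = -14.28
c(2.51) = -18.76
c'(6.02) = -36.26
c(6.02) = -107.45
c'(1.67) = -9.02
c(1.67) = -8.97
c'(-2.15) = 14.89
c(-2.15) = -20.17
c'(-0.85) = 6.75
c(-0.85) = -6.11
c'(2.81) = -16.16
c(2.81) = -23.33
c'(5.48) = -32.87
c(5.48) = -88.79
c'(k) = 1.43 - 6.26*k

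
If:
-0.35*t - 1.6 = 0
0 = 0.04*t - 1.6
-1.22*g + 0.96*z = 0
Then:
No Solution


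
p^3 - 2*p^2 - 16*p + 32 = (p - 4)*(p - 2)*(p + 4)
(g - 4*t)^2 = g^2 - 8*g*t + 16*t^2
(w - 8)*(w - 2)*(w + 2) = w^3 - 8*w^2 - 4*w + 32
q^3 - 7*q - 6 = (q - 3)*(q + 1)*(q + 2)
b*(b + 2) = b^2 + 2*b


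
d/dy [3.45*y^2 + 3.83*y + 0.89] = 6.9*y + 3.83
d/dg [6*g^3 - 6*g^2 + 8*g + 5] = 18*g^2 - 12*g + 8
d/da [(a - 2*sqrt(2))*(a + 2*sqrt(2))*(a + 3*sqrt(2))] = 3*a^2 + 6*sqrt(2)*a - 8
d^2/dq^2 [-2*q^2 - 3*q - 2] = -4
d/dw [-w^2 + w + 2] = 1 - 2*w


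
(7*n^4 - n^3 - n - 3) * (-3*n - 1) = -21*n^5 - 4*n^4 + n^3 + 3*n^2 + 10*n + 3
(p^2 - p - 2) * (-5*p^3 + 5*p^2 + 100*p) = -5*p^5 + 10*p^4 + 105*p^3 - 110*p^2 - 200*p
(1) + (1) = 2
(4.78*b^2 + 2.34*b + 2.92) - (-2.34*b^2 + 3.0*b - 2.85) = 7.12*b^2 - 0.66*b + 5.77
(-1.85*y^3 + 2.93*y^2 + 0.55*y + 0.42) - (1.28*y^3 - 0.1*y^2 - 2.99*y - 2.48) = -3.13*y^3 + 3.03*y^2 + 3.54*y + 2.9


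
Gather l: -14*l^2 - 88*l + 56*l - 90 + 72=-14*l^2 - 32*l - 18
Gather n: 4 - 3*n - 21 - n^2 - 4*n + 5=-n^2 - 7*n - 12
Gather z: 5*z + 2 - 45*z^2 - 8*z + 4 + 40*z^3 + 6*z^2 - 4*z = 40*z^3 - 39*z^2 - 7*z + 6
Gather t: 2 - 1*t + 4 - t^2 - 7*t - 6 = -t^2 - 8*t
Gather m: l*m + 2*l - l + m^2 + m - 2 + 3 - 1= l + m^2 + m*(l + 1)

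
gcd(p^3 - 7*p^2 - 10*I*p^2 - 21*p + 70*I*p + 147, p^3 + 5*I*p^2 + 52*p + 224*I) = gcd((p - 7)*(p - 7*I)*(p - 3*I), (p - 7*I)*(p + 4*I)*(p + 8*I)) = p - 7*I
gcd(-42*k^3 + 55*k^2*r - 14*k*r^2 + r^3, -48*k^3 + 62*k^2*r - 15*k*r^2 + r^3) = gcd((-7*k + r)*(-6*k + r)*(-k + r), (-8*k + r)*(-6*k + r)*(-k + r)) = 6*k^2 - 7*k*r + r^2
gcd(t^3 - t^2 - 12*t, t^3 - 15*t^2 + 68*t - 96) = t - 4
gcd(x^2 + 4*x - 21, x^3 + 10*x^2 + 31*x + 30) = 1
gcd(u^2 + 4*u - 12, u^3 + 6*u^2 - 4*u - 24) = u^2 + 4*u - 12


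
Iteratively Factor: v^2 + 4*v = (v + 4)*(v)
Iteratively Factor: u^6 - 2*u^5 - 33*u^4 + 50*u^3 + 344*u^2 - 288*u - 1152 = (u - 4)*(u^5 + 2*u^4 - 25*u^3 - 50*u^2 + 144*u + 288) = (u - 4)^2*(u^4 + 6*u^3 - u^2 - 54*u - 72) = (u - 4)^2*(u + 3)*(u^3 + 3*u^2 - 10*u - 24) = (u - 4)^2*(u + 3)*(u + 4)*(u^2 - u - 6) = (u - 4)^2*(u - 3)*(u + 3)*(u + 4)*(u + 2)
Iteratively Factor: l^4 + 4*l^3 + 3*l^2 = (l)*(l^3 + 4*l^2 + 3*l) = l^2*(l^2 + 4*l + 3) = l^2*(l + 1)*(l + 3)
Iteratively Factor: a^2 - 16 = (a + 4)*(a - 4)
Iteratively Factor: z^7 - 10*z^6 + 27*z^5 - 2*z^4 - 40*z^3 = (z - 4)*(z^6 - 6*z^5 + 3*z^4 + 10*z^3) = (z - 4)*(z + 1)*(z^5 - 7*z^4 + 10*z^3) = z*(z - 4)*(z + 1)*(z^4 - 7*z^3 + 10*z^2) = z^2*(z - 4)*(z + 1)*(z^3 - 7*z^2 + 10*z) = z^3*(z - 4)*(z + 1)*(z^2 - 7*z + 10) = z^3*(z - 5)*(z - 4)*(z + 1)*(z - 2)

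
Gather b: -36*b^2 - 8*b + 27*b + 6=-36*b^2 + 19*b + 6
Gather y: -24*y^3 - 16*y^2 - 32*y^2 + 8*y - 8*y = -24*y^3 - 48*y^2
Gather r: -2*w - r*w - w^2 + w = -r*w - w^2 - w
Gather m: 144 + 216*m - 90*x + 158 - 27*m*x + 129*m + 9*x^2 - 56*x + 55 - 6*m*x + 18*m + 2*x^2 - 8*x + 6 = m*(363 - 33*x) + 11*x^2 - 154*x + 363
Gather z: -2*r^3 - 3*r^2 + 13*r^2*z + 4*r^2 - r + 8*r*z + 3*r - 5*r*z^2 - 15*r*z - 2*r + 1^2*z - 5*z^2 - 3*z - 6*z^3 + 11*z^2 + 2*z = -2*r^3 + r^2 - 6*z^3 + z^2*(6 - 5*r) + z*(13*r^2 - 7*r)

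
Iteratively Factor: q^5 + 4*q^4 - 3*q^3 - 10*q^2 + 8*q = (q - 1)*(q^4 + 5*q^3 + 2*q^2 - 8*q) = (q - 1)*(q + 2)*(q^3 + 3*q^2 - 4*q) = (q - 1)^2*(q + 2)*(q^2 + 4*q) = (q - 1)^2*(q + 2)*(q + 4)*(q)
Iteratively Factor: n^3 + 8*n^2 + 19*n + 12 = (n + 1)*(n^2 + 7*n + 12) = (n + 1)*(n + 3)*(n + 4)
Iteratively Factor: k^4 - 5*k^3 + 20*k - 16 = (k - 1)*(k^3 - 4*k^2 - 4*k + 16) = (k - 2)*(k - 1)*(k^2 - 2*k - 8) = (k - 2)*(k - 1)*(k + 2)*(k - 4)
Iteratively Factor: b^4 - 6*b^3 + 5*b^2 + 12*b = (b + 1)*(b^3 - 7*b^2 + 12*b) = (b - 3)*(b + 1)*(b^2 - 4*b) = b*(b - 3)*(b + 1)*(b - 4)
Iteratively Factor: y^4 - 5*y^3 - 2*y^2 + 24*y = (y + 2)*(y^3 - 7*y^2 + 12*y) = y*(y + 2)*(y^2 - 7*y + 12) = y*(y - 4)*(y + 2)*(y - 3)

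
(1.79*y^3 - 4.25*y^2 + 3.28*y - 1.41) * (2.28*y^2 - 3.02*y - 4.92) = 4.0812*y^5 - 15.0958*y^4 + 11.5066*y^3 + 7.7896*y^2 - 11.8794*y + 6.9372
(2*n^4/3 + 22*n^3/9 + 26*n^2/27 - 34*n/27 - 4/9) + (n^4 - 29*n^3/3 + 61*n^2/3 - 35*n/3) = 5*n^4/3 - 65*n^3/9 + 575*n^2/27 - 349*n/27 - 4/9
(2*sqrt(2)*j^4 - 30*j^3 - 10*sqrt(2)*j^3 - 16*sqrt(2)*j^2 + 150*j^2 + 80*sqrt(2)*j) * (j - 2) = 2*sqrt(2)*j^5 - 30*j^4 - 14*sqrt(2)*j^4 + 4*sqrt(2)*j^3 + 210*j^3 - 300*j^2 + 112*sqrt(2)*j^2 - 160*sqrt(2)*j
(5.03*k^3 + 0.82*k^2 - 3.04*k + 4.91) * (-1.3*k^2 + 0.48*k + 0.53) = -6.539*k^5 + 1.3484*k^4 + 7.0115*k^3 - 7.4076*k^2 + 0.7456*k + 2.6023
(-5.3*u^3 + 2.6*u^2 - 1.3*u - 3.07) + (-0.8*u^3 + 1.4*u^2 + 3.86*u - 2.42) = -6.1*u^3 + 4.0*u^2 + 2.56*u - 5.49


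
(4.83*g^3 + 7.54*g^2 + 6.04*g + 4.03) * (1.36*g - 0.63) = 6.5688*g^4 + 7.2115*g^3 + 3.4642*g^2 + 1.6756*g - 2.5389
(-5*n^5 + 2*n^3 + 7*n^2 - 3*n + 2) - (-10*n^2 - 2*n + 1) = -5*n^5 + 2*n^3 + 17*n^2 - n + 1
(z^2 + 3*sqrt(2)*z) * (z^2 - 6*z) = z^4 - 6*z^3 + 3*sqrt(2)*z^3 - 18*sqrt(2)*z^2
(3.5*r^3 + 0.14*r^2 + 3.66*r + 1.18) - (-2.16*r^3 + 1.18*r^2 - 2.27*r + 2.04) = 5.66*r^3 - 1.04*r^2 + 5.93*r - 0.86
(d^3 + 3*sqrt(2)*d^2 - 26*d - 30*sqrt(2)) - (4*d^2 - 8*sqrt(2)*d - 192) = d^3 - 4*d^2 + 3*sqrt(2)*d^2 - 26*d + 8*sqrt(2)*d - 30*sqrt(2) + 192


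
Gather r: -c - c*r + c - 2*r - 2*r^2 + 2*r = -c*r - 2*r^2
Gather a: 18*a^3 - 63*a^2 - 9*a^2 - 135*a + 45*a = 18*a^3 - 72*a^2 - 90*a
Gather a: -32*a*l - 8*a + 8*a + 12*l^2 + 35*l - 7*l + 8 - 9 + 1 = -32*a*l + 12*l^2 + 28*l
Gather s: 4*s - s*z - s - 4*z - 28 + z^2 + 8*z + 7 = s*(3 - z) + z^2 + 4*z - 21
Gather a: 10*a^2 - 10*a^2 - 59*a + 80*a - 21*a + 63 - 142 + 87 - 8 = 0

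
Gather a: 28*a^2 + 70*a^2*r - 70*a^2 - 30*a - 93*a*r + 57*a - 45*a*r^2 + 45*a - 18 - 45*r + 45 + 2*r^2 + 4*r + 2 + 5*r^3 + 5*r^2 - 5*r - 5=a^2*(70*r - 42) + a*(-45*r^2 - 93*r + 72) + 5*r^3 + 7*r^2 - 46*r + 24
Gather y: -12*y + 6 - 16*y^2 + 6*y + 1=-16*y^2 - 6*y + 7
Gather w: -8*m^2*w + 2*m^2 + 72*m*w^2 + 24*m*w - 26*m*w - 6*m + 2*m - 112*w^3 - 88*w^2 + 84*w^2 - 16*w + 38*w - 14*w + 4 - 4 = 2*m^2 - 4*m - 112*w^3 + w^2*(72*m - 4) + w*(-8*m^2 - 2*m + 8)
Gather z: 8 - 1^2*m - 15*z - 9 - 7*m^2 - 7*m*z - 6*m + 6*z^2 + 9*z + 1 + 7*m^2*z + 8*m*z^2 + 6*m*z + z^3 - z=-7*m^2 - 7*m + z^3 + z^2*(8*m + 6) + z*(7*m^2 - m - 7)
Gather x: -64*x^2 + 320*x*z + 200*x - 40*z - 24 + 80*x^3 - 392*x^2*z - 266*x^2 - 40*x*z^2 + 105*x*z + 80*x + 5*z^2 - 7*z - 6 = 80*x^3 + x^2*(-392*z - 330) + x*(-40*z^2 + 425*z + 280) + 5*z^2 - 47*z - 30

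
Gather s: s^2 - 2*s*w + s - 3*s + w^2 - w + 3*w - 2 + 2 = s^2 + s*(-2*w - 2) + w^2 + 2*w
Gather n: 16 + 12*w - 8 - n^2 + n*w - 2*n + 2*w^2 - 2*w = -n^2 + n*(w - 2) + 2*w^2 + 10*w + 8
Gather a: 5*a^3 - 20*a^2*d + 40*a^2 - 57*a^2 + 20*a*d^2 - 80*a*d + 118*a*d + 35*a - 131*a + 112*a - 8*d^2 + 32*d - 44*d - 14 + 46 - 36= 5*a^3 + a^2*(-20*d - 17) + a*(20*d^2 + 38*d + 16) - 8*d^2 - 12*d - 4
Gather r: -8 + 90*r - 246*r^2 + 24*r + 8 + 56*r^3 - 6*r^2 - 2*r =56*r^3 - 252*r^2 + 112*r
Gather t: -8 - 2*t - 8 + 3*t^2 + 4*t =3*t^2 + 2*t - 16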